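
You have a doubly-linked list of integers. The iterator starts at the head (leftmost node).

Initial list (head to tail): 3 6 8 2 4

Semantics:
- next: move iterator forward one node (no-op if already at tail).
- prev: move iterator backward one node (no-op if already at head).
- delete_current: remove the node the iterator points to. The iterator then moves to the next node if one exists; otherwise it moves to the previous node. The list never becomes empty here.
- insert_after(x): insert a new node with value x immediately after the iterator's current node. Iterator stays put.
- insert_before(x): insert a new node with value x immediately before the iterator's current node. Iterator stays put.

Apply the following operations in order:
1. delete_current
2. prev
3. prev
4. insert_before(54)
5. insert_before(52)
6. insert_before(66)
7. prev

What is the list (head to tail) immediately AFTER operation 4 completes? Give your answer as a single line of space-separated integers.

After 1 (delete_current): list=[6, 8, 2, 4] cursor@6
After 2 (prev): list=[6, 8, 2, 4] cursor@6
After 3 (prev): list=[6, 8, 2, 4] cursor@6
After 4 (insert_before(54)): list=[54, 6, 8, 2, 4] cursor@6

Answer: 54 6 8 2 4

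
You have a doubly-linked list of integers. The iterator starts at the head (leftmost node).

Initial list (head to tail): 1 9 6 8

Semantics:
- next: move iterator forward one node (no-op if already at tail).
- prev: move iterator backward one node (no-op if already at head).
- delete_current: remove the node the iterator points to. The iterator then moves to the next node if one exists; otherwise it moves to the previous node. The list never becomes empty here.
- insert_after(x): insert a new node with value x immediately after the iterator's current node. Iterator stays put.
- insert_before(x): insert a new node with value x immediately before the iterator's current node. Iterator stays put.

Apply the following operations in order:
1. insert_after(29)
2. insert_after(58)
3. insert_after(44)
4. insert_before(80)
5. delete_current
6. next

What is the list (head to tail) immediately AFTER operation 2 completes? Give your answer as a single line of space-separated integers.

Answer: 1 58 29 9 6 8

Derivation:
After 1 (insert_after(29)): list=[1, 29, 9, 6, 8] cursor@1
After 2 (insert_after(58)): list=[1, 58, 29, 9, 6, 8] cursor@1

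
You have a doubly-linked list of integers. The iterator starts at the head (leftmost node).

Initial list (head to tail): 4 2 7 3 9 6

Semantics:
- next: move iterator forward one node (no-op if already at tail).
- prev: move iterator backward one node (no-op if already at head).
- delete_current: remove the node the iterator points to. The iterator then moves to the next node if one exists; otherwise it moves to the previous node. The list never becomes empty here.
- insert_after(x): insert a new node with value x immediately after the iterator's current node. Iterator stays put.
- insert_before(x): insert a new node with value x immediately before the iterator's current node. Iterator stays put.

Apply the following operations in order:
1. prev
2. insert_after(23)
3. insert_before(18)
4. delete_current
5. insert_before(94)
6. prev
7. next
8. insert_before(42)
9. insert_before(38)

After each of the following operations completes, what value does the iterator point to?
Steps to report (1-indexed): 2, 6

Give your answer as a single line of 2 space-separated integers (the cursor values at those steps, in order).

Answer: 4 94

Derivation:
After 1 (prev): list=[4, 2, 7, 3, 9, 6] cursor@4
After 2 (insert_after(23)): list=[4, 23, 2, 7, 3, 9, 6] cursor@4
After 3 (insert_before(18)): list=[18, 4, 23, 2, 7, 3, 9, 6] cursor@4
After 4 (delete_current): list=[18, 23, 2, 7, 3, 9, 6] cursor@23
After 5 (insert_before(94)): list=[18, 94, 23, 2, 7, 3, 9, 6] cursor@23
After 6 (prev): list=[18, 94, 23, 2, 7, 3, 9, 6] cursor@94
After 7 (next): list=[18, 94, 23, 2, 7, 3, 9, 6] cursor@23
After 8 (insert_before(42)): list=[18, 94, 42, 23, 2, 7, 3, 9, 6] cursor@23
After 9 (insert_before(38)): list=[18, 94, 42, 38, 23, 2, 7, 3, 9, 6] cursor@23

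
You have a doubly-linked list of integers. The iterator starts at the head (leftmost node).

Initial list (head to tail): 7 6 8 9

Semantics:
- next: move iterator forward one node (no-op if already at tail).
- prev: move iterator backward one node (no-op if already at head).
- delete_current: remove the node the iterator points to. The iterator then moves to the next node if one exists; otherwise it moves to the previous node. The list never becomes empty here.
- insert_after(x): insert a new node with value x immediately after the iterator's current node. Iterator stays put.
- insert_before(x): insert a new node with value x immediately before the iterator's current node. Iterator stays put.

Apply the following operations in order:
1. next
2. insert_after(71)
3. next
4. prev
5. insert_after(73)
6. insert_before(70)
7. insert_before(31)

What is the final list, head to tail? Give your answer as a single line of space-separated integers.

After 1 (next): list=[7, 6, 8, 9] cursor@6
After 2 (insert_after(71)): list=[7, 6, 71, 8, 9] cursor@6
After 3 (next): list=[7, 6, 71, 8, 9] cursor@71
After 4 (prev): list=[7, 6, 71, 8, 9] cursor@6
After 5 (insert_after(73)): list=[7, 6, 73, 71, 8, 9] cursor@6
After 6 (insert_before(70)): list=[7, 70, 6, 73, 71, 8, 9] cursor@6
After 7 (insert_before(31)): list=[7, 70, 31, 6, 73, 71, 8, 9] cursor@6

Answer: 7 70 31 6 73 71 8 9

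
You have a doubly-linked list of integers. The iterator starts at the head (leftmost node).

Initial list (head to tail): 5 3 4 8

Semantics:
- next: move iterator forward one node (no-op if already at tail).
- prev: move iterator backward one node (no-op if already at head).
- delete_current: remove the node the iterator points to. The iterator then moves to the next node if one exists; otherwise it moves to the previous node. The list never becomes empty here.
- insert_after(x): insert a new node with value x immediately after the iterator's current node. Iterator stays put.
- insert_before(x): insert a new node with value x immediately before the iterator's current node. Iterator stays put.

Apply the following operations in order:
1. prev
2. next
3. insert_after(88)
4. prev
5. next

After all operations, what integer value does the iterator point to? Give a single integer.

After 1 (prev): list=[5, 3, 4, 8] cursor@5
After 2 (next): list=[5, 3, 4, 8] cursor@3
After 3 (insert_after(88)): list=[5, 3, 88, 4, 8] cursor@3
After 4 (prev): list=[5, 3, 88, 4, 8] cursor@5
After 5 (next): list=[5, 3, 88, 4, 8] cursor@3

Answer: 3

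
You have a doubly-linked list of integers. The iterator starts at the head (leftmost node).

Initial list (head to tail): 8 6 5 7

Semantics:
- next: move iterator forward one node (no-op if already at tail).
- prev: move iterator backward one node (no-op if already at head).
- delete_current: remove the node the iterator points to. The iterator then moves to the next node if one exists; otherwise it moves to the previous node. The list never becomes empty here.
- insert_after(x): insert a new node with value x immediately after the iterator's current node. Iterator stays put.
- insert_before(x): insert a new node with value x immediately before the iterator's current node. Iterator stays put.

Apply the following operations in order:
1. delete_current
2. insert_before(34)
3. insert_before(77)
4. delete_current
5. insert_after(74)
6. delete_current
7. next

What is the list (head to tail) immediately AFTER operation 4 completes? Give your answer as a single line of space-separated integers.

After 1 (delete_current): list=[6, 5, 7] cursor@6
After 2 (insert_before(34)): list=[34, 6, 5, 7] cursor@6
After 3 (insert_before(77)): list=[34, 77, 6, 5, 7] cursor@6
After 4 (delete_current): list=[34, 77, 5, 7] cursor@5

Answer: 34 77 5 7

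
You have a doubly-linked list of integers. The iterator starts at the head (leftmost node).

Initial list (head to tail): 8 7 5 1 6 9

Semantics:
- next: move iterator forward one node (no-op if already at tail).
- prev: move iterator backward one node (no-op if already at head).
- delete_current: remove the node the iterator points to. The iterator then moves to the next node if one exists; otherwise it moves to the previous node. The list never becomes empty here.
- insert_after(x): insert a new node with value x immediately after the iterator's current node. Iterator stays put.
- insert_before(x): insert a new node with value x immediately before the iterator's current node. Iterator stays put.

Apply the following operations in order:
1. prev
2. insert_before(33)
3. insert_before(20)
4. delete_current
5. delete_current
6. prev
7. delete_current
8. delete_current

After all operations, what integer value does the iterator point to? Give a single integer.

Answer: 1

Derivation:
After 1 (prev): list=[8, 7, 5, 1, 6, 9] cursor@8
After 2 (insert_before(33)): list=[33, 8, 7, 5, 1, 6, 9] cursor@8
After 3 (insert_before(20)): list=[33, 20, 8, 7, 5, 1, 6, 9] cursor@8
After 4 (delete_current): list=[33, 20, 7, 5, 1, 6, 9] cursor@7
After 5 (delete_current): list=[33, 20, 5, 1, 6, 9] cursor@5
After 6 (prev): list=[33, 20, 5, 1, 6, 9] cursor@20
After 7 (delete_current): list=[33, 5, 1, 6, 9] cursor@5
After 8 (delete_current): list=[33, 1, 6, 9] cursor@1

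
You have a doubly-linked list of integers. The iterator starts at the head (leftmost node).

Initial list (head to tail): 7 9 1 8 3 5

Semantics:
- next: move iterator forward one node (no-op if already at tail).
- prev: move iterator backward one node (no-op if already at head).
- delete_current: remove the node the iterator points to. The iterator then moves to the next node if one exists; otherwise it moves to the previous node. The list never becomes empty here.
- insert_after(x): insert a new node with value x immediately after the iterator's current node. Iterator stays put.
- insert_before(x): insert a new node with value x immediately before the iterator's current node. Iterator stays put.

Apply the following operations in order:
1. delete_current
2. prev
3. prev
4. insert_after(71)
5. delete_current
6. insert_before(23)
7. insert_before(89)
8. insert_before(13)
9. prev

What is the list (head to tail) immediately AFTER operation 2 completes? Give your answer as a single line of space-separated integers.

After 1 (delete_current): list=[9, 1, 8, 3, 5] cursor@9
After 2 (prev): list=[9, 1, 8, 3, 5] cursor@9

Answer: 9 1 8 3 5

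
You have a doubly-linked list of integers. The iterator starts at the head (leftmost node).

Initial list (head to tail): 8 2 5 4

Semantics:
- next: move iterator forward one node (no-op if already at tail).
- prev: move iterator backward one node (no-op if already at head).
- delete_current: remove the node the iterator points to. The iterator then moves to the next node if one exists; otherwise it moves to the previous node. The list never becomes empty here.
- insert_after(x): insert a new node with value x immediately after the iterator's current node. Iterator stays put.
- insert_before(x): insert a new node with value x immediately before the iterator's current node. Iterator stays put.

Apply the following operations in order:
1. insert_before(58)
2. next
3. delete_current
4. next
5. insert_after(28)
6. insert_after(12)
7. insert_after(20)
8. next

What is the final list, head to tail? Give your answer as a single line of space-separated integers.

Answer: 58 8 5 4 20 12 28

Derivation:
After 1 (insert_before(58)): list=[58, 8, 2, 5, 4] cursor@8
After 2 (next): list=[58, 8, 2, 5, 4] cursor@2
After 3 (delete_current): list=[58, 8, 5, 4] cursor@5
After 4 (next): list=[58, 8, 5, 4] cursor@4
After 5 (insert_after(28)): list=[58, 8, 5, 4, 28] cursor@4
After 6 (insert_after(12)): list=[58, 8, 5, 4, 12, 28] cursor@4
After 7 (insert_after(20)): list=[58, 8, 5, 4, 20, 12, 28] cursor@4
After 8 (next): list=[58, 8, 5, 4, 20, 12, 28] cursor@20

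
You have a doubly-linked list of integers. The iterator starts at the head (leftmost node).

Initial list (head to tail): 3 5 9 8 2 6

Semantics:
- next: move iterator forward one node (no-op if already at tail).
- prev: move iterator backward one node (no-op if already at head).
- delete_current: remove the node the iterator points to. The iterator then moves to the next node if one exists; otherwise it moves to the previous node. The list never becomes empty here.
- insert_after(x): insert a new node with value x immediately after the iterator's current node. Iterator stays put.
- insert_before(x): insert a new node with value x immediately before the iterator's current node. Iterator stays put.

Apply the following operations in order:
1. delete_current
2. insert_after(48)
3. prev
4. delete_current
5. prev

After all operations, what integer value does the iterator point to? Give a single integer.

Answer: 48

Derivation:
After 1 (delete_current): list=[5, 9, 8, 2, 6] cursor@5
After 2 (insert_after(48)): list=[5, 48, 9, 8, 2, 6] cursor@5
After 3 (prev): list=[5, 48, 9, 8, 2, 6] cursor@5
After 4 (delete_current): list=[48, 9, 8, 2, 6] cursor@48
After 5 (prev): list=[48, 9, 8, 2, 6] cursor@48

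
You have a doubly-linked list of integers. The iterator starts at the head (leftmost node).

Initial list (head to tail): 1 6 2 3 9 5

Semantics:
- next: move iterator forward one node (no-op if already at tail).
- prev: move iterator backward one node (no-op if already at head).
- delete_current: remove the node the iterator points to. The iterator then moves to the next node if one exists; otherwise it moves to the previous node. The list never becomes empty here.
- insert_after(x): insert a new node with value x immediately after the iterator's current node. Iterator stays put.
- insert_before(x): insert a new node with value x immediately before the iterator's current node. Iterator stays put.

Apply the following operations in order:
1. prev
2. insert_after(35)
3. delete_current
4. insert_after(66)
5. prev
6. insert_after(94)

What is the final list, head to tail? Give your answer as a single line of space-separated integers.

After 1 (prev): list=[1, 6, 2, 3, 9, 5] cursor@1
After 2 (insert_after(35)): list=[1, 35, 6, 2, 3, 9, 5] cursor@1
After 3 (delete_current): list=[35, 6, 2, 3, 9, 5] cursor@35
After 4 (insert_after(66)): list=[35, 66, 6, 2, 3, 9, 5] cursor@35
After 5 (prev): list=[35, 66, 6, 2, 3, 9, 5] cursor@35
After 6 (insert_after(94)): list=[35, 94, 66, 6, 2, 3, 9, 5] cursor@35

Answer: 35 94 66 6 2 3 9 5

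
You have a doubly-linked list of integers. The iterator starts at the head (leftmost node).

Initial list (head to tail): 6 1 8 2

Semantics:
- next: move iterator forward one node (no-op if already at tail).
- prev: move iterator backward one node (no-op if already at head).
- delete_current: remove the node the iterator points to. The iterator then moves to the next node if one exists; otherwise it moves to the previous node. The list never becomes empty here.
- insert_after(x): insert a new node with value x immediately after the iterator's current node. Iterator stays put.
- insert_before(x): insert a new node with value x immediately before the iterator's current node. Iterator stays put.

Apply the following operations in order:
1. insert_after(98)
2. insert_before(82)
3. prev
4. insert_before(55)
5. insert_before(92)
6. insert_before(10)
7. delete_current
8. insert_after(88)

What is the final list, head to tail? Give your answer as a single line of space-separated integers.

After 1 (insert_after(98)): list=[6, 98, 1, 8, 2] cursor@6
After 2 (insert_before(82)): list=[82, 6, 98, 1, 8, 2] cursor@6
After 3 (prev): list=[82, 6, 98, 1, 8, 2] cursor@82
After 4 (insert_before(55)): list=[55, 82, 6, 98, 1, 8, 2] cursor@82
After 5 (insert_before(92)): list=[55, 92, 82, 6, 98, 1, 8, 2] cursor@82
After 6 (insert_before(10)): list=[55, 92, 10, 82, 6, 98, 1, 8, 2] cursor@82
After 7 (delete_current): list=[55, 92, 10, 6, 98, 1, 8, 2] cursor@6
After 8 (insert_after(88)): list=[55, 92, 10, 6, 88, 98, 1, 8, 2] cursor@6

Answer: 55 92 10 6 88 98 1 8 2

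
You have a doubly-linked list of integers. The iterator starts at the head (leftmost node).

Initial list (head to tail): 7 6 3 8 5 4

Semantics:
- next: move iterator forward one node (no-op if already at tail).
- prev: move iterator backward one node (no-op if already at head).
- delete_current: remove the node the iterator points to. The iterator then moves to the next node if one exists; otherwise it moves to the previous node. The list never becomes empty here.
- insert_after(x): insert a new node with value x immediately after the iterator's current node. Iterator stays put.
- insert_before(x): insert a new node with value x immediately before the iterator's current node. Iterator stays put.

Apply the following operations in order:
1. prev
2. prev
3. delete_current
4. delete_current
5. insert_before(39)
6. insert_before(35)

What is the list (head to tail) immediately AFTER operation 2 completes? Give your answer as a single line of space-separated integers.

Answer: 7 6 3 8 5 4

Derivation:
After 1 (prev): list=[7, 6, 3, 8, 5, 4] cursor@7
After 2 (prev): list=[7, 6, 3, 8, 5, 4] cursor@7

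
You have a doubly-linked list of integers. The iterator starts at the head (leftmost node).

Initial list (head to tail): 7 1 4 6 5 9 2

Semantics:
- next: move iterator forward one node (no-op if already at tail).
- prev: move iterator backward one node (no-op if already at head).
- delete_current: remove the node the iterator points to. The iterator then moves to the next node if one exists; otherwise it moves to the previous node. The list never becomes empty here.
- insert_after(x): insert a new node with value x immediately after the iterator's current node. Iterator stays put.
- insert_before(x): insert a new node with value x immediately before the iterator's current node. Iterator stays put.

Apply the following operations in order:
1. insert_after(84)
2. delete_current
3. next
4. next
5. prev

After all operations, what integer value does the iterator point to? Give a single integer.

After 1 (insert_after(84)): list=[7, 84, 1, 4, 6, 5, 9, 2] cursor@7
After 2 (delete_current): list=[84, 1, 4, 6, 5, 9, 2] cursor@84
After 3 (next): list=[84, 1, 4, 6, 5, 9, 2] cursor@1
After 4 (next): list=[84, 1, 4, 6, 5, 9, 2] cursor@4
After 5 (prev): list=[84, 1, 4, 6, 5, 9, 2] cursor@1

Answer: 1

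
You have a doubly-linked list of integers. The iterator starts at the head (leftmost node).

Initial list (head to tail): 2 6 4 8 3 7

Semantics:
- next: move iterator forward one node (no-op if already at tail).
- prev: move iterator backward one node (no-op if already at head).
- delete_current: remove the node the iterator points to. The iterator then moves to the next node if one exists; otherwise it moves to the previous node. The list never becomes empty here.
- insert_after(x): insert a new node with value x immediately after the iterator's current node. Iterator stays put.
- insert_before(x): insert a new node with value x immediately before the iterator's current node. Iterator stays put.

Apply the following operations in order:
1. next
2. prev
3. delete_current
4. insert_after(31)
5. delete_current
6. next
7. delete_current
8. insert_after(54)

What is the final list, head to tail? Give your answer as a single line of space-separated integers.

Answer: 31 8 54 3 7

Derivation:
After 1 (next): list=[2, 6, 4, 8, 3, 7] cursor@6
After 2 (prev): list=[2, 6, 4, 8, 3, 7] cursor@2
After 3 (delete_current): list=[6, 4, 8, 3, 7] cursor@6
After 4 (insert_after(31)): list=[6, 31, 4, 8, 3, 7] cursor@6
After 5 (delete_current): list=[31, 4, 8, 3, 7] cursor@31
After 6 (next): list=[31, 4, 8, 3, 7] cursor@4
After 7 (delete_current): list=[31, 8, 3, 7] cursor@8
After 8 (insert_after(54)): list=[31, 8, 54, 3, 7] cursor@8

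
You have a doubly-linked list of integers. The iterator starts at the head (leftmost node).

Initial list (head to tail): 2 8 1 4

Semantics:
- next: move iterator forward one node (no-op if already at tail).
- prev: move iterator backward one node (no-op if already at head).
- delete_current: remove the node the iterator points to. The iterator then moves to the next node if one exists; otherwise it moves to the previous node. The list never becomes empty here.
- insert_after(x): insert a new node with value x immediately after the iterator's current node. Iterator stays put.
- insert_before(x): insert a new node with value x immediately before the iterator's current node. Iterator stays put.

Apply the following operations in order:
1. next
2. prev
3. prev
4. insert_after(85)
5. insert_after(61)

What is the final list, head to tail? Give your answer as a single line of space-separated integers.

After 1 (next): list=[2, 8, 1, 4] cursor@8
After 2 (prev): list=[2, 8, 1, 4] cursor@2
After 3 (prev): list=[2, 8, 1, 4] cursor@2
After 4 (insert_after(85)): list=[2, 85, 8, 1, 4] cursor@2
After 5 (insert_after(61)): list=[2, 61, 85, 8, 1, 4] cursor@2

Answer: 2 61 85 8 1 4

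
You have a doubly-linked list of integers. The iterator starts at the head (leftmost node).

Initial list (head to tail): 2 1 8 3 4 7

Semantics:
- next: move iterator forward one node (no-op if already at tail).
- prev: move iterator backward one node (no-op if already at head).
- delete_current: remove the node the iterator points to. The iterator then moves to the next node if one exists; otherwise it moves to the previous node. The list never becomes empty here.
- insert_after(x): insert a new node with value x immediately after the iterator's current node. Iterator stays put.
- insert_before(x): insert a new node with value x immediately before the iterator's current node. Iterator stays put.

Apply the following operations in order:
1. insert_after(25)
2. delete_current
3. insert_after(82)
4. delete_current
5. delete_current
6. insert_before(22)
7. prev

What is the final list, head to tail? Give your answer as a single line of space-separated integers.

After 1 (insert_after(25)): list=[2, 25, 1, 8, 3, 4, 7] cursor@2
After 2 (delete_current): list=[25, 1, 8, 3, 4, 7] cursor@25
After 3 (insert_after(82)): list=[25, 82, 1, 8, 3, 4, 7] cursor@25
After 4 (delete_current): list=[82, 1, 8, 3, 4, 7] cursor@82
After 5 (delete_current): list=[1, 8, 3, 4, 7] cursor@1
After 6 (insert_before(22)): list=[22, 1, 8, 3, 4, 7] cursor@1
After 7 (prev): list=[22, 1, 8, 3, 4, 7] cursor@22

Answer: 22 1 8 3 4 7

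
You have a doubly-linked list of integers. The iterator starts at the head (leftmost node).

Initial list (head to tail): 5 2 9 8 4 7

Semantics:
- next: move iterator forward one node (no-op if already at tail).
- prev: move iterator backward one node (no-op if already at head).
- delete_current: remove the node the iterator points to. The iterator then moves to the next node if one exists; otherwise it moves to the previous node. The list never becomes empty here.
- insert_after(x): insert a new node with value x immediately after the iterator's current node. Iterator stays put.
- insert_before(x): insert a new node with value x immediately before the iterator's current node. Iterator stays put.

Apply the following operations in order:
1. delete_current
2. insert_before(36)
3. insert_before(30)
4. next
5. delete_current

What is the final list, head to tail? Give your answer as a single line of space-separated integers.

Answer: 36 30 2 8 4 7

Derivation:
After 1 (delete_current): list=[2, 9, 8, 4, 7] cursor@2
After 2 (insert_before(36)): list=[36, 2, 9, 8, 4, 7] cursor@2
After 3 (insert_before(30)): list=[36, 30, 2, 9, 8, 4, 7] cursor@2
After 4 (next): list=[36, 30, 2, 9, 8, 4, 7] cursor@9
After 5 (delete_current): list=[36, 30, 2, 8, 4, 7] cursor@8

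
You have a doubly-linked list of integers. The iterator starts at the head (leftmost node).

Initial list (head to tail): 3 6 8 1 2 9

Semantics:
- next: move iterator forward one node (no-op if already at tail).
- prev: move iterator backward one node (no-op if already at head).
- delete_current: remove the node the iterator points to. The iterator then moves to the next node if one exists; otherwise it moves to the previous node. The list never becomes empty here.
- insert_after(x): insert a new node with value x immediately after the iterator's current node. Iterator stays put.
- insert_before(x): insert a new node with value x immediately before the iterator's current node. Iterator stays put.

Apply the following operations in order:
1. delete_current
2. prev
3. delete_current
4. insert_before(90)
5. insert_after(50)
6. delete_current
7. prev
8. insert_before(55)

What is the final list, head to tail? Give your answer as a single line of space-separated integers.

Answer: 55 90 50 1 2 9

Derivation:
After 1 (delete_current): list=[6, 8, 1, 2, 9] cursor@6
After 2 (prev): list=[6, 8, 1, 2, 9] cursor@6
After 3 (delete_current): list=[8, 1, 2, 9] cursor@8
After 4 (insert_before(90)): list=[90, 8, 1, 2, 9] cursor@8
After 5 (insert_after(50)): list=[90, 8, 50, 1, 2, 9] cursor@8
After 6 (delete_current): list=[90, 50, 1, 2, 9] cursor@50
After 7 (prev): list=[90, 50, 1, 2, 9] cursor@90
After 8 (insert_before(55)): list=[55, 90, 50, 1, 2, 9] cursor@90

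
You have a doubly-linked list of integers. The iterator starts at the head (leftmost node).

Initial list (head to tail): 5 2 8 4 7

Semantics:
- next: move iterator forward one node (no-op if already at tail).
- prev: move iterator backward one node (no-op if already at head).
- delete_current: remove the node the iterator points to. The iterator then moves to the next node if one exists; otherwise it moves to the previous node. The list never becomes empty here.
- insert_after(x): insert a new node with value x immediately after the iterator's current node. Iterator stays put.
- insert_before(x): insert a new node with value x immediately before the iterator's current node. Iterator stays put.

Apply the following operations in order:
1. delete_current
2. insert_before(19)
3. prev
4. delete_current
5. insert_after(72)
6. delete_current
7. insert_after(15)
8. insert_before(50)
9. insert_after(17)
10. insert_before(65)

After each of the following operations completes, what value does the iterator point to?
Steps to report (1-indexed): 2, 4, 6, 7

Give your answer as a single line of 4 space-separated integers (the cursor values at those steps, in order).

After 1 (delete_current): list=[2, 8, 4, 7] cursor@2
After 2 (insert_before(19)): list=[19, 2, 8, 4, 7] cursor@2
After 3 (prev): list=[19, 2, 8, 4, 7] cursor@19
After 4 (delete_current): list=[2, 8, 4, 7] cursor@2
After 5 (insert_after(72)): list=[2, 72, 8, 4, 7] cursor@2
After 6 (delete_current): list=[72, 8, 4, 7] cursor@72
After 7 (insert_after(15)): list=[72, 15, 8, 4, 7] cursor@72
After 8 (insert_before(50)): list=[50, 72, 15, 8, 4, 7] cursor@72
After 9 (insert_after(17)): list=[50, 72, 17, 15, 8, 4, 7] cursor@72
After 10 (insert_before(65)): list=[50, 65, 72, 17, 15, 8, 4, 7] cursor@72

Answer: 2 2 72 72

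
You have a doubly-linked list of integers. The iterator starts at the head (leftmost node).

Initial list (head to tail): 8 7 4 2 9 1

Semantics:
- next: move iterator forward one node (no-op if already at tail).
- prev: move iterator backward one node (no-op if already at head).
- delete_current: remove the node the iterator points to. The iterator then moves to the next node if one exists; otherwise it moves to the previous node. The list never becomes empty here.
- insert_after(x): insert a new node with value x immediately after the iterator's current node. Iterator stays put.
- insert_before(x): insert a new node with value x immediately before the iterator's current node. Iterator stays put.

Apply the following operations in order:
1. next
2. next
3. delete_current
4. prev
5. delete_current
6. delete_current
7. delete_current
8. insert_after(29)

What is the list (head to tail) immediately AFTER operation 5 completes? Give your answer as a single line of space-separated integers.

After 1 (next): list=[8, 7, 4, 2, 9, 1] cursor@7
After 2 (next): list=[8, 7, 4, 2, 9, 1] cursor@4
After 3 (delete_current): list=[8, 7, 2, 9, 1] cursor@2
After 4 (prev): list=[8, 7, 2, 9, 1] cursor@7
After 5 (delete_current): list=[8, 2, 9, 1] cursor@2

Answer: 8 2 9 1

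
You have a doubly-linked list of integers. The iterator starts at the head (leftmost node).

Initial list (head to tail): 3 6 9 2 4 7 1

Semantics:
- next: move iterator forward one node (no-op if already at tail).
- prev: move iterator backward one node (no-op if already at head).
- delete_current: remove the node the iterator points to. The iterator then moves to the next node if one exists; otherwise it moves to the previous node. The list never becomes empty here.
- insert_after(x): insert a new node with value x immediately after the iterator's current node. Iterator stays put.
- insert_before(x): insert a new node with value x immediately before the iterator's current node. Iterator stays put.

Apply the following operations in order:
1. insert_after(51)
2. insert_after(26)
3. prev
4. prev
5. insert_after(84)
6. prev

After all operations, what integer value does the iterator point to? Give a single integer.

Answer: 3

Derivation:
After 1 (insert_after(51)): list=[3, 51, 6, 9, 2, 4, 7, 1] cursor@3
After 2 (insert_after(26)): list=[3, 26, 51, 6, 9, 2, 4, 7, 1] cursor@3
After 3 (prev): list=[3, 26, 51, 6, 9, 2, 4, 7, 1] cursor@3
After 4 (prev): list=[3, 26, 51, 6, 9, 2, 4, 7, 1] cursor@3
After 5 (insert_after(84)): list=[3, 84, 26, 51, 6, 9, 2, 4, 7, 1] cursor@3
After 6 (prev): list=[3, 84, 26, 51, 6, 9, 2, 4, 7, 1] cursor@3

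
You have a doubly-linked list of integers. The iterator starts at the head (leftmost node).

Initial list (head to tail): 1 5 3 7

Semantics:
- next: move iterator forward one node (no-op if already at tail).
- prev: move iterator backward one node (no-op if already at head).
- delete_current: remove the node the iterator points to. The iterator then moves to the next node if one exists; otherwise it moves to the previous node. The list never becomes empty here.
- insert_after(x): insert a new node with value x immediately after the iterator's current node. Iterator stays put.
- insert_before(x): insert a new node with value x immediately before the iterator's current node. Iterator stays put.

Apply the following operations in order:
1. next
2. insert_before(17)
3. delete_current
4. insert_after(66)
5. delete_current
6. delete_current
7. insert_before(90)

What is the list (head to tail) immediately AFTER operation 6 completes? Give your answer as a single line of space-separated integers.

After 1 (next): list=[1, 5, 3, 7] cursor@5
After 2 (insert_before(17)): list=[1, 17, 5, 3, 7] cursor@5
After 3 (delete_current): list=[1, 17, 3, 7] cursor@3
After 4 (insert_after(66)): list=[1, 17, 3, 66, 7] cursor@3
After 5 (delete_current): list=[1, 17, 66, 7] cursor@66
After 6 (delete_current): list=[1, 17, 7] cursor@7

Answer: 1 17 7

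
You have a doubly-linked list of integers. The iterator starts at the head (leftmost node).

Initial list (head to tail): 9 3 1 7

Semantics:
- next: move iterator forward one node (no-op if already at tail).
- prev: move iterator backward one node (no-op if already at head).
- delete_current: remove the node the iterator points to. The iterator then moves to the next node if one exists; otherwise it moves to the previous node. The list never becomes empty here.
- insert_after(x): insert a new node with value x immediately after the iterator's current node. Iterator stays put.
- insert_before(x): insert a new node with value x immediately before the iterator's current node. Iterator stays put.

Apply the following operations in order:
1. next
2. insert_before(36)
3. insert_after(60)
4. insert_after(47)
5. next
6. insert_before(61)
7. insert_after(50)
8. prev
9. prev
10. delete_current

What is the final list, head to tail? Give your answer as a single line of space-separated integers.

Answer: 9 36 61 47 50 60 1 7

Derivation:
After 1 (next): list=[9, 3, 1, 7] cursor@3
After 2 (insert_before(36)): list=[9, 36, 3, 1, 7] cursor@3
After 3 (insert_after(60)): list=[9, 36, 3, 60, 1, 7] cursor@3
After 4 (insert_after(47)): list=[9, 36, 3, 47, 60, 1, 7] cursor@3
After 5 (next): list=[9, 36, 3, 47, 60, 1, 7] cursor@47
After 6 (insert_before(61)): list=[9, 36, 3, 61, 47, 60, 1, 7] cursor@47
After 7 (insert_after(50)): list=[9, 36, 3, 61, 47, 50, 60, 1, 7] cursor@47
After 8 (prev): list=[9, 36, 3, 61, 47, 50, 60, 1, 7] cursor@61
After 9 (prev): list=[9, 36, 3, 61, 47, 50, 60, 1, 7] cursor@3
After 10 (delete_current): list=[9, 36, 61, 47, 50, 60, 1, 7] cursor@61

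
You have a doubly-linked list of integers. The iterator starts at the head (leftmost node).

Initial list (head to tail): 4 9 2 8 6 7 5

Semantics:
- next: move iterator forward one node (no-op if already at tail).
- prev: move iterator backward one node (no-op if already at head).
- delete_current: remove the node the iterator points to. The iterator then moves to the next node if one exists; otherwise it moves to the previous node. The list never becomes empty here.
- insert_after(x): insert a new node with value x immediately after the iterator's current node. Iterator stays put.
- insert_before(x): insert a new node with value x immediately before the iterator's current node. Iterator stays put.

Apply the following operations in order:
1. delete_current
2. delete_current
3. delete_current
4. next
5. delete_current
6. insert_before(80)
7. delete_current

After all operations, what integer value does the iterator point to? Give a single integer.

After 1 (delete_current): list=[9, 2, 8, 6, 7, 5] cursor@9
After 2 (delete_current): list=[2, 8, 6, 7, 5] cursor@2
After 3 (delete_current): list=[8, 6, 7, 5] cursor@8
After 4 (next): list=[8, 6, 7, 5] cursor@6
After 5 (delete_current): list=[8, 7, 5] cursor@7
After 6 (insert_before(80)): list=[8, 80, 7, 5] cursor@7
After 7 (delete_current): list=[8, 80, 5] cursor@5

Answer: 5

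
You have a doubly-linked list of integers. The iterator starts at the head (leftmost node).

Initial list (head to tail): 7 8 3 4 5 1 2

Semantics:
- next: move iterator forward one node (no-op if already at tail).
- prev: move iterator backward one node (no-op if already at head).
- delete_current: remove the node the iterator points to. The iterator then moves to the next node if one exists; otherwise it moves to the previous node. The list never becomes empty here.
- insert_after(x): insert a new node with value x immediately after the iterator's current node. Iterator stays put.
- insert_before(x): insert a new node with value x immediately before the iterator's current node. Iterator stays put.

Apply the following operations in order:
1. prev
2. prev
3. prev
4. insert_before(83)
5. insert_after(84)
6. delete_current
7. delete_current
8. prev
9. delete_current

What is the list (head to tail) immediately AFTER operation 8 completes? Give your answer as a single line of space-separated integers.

After 1 (prev): list=[7, 8, 3, 4, 5, 1, 2] cursor@7
After 2 (prev): list=[7, 8, 3, 4, 5, 1, 2] cursor@7
After 3 (prev): list=[7, 8, 3, 4, 5, 1, 2] cursor@7
After 4 (insert_before(83)): list=[83, 7, 8, 3, 4, 5, 1, 2] cursor@7
After 5 (insert_after(84)): list=[83, 7, 84, 8, 3, 4, 5, 1, 2] cursor@7
After 6 (delete_current): list=[83, 84, 8, 3, 4, 5, 1, 2] cursor@84
After 7 (delete_current): list=[83, 8, 3, 4, 5, 1, 2] cursor@8
After 8 (prev): list=[83, 8, 3, 4, 5, 1, 2] cursor@83

Answer: 83 8 3 4 5 1 2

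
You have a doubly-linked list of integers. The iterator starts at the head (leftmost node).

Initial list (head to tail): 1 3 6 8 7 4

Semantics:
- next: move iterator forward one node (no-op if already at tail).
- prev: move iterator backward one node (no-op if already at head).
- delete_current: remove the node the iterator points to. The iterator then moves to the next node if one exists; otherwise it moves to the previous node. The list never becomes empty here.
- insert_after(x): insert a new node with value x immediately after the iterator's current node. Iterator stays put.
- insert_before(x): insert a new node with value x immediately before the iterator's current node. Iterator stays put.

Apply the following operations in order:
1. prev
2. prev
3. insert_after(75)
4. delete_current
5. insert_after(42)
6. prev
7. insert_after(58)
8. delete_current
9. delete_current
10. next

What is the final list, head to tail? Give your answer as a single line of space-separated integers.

Answer: 42 3 6 8 7 4

Derivation:
After 1 (prev): list=[1, 3, 6, 8, 7, 4] cursor@1
After 2 (prev): list=[1, 3, 6, 8, 7, 4] cursor@1
After 3 (insert_after(75)): list=[1, 75, 3, 6, 8, 7, 4] cursor@1
After 4 (delete_current): list=[75, 3, 6, 8, 7, 4] cursor@75
After 5 (insert_after(42)): list=[75, 42, 3, 6, 8, 7, 4] cursor@75
After 6 (prev): list=[75, 42, 3, 6, 8, 7, 4] cursor@75
After 7 (insert_after(58)): list=[75, 58, 42, 3, 6, 8, 7, 4] cursor@75
After 8 (delete_current): list=[58, 42, 3, 6, 8, 7, 4] cursor@58
After 9 (delete_current): list=[42, 3, 6, 8, 7, 4] cursor@42
After 10 (next): list=[42, 3, 6, 8, 7, 4] cursor@3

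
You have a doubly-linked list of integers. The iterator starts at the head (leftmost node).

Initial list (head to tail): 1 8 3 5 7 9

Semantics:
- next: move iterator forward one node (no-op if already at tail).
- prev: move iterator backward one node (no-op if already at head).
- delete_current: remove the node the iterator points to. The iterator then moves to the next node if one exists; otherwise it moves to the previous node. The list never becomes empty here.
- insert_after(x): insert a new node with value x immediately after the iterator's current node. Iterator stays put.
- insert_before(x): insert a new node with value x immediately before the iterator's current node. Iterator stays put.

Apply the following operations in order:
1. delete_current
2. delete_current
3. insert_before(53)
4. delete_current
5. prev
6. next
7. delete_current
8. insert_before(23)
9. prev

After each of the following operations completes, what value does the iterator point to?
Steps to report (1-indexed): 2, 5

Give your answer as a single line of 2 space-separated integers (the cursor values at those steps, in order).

Answer: 3 53

Derivation:
After 1 (delete_current): list=[8, 3, 5, 7, 9] cursor@8
After 2 (delete_current): list=[3, 5, 7, 9] cursor@3
After 3 (insert_before(53)): list=[53, 3, 5, 7, 9] cursor@3
After 4 (delete_current): list=[53, 5, 7, 9] cursor@5
After 5 (prev): list=[53, 5, 7, 9] cursor@53
After 6 (next): list=[53, 5, 7, 9] cursor@5
After 7 (delete_current): list=[53, 7, 9] cursor@7
After 8 (insert_before(23)): list=[53, 23, 7, 9] cursor@7
After 9 (prev): list=[53, 23, 7, 9] cursor@23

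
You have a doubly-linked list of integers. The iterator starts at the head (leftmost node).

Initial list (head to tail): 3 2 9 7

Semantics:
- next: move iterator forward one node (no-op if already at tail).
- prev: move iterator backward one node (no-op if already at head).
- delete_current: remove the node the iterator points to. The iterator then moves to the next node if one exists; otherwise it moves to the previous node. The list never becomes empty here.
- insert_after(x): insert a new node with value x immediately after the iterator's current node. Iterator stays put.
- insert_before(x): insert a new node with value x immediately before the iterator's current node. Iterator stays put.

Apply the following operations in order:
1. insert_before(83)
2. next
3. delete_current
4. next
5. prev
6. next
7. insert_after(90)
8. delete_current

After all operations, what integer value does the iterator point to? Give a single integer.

Answer: 90

Derivation:
After 1 (insert_before(83)): list=[83, 3, 2, 9, 7] cursor@3
After 2 (next): list=[83, 3, 2, 9, 7] cursor@2
After 3 (delete_current): list=[83, 3, 9, 7] cursor@9
After 4 (next): list=[83, 3, 9, 7] cursor@7
After 5 (prev): list=[83, 3, 9, 7] cursor@9
After 6 (next): list=[83, 3, 9, 7] cursor@7
After 7 (insert_after(90)): list=[83, 3, 9, 7, 90] cursor@7
After 8 (delete_current): list=[83, 3, 9, 90] cursor@90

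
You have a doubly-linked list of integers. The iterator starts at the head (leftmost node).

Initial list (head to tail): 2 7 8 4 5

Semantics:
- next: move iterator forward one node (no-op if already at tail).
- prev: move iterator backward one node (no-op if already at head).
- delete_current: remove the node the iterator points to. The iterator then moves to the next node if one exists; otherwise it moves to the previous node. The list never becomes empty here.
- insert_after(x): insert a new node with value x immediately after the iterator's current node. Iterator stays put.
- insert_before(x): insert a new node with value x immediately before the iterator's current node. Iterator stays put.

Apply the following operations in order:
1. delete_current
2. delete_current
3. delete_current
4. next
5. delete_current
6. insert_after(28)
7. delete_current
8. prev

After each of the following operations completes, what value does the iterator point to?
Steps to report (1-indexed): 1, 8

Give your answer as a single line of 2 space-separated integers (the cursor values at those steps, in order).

Answer: 7 28

Derivation:
After 1 (delete_current): list=[7, 8, 4, 5] cursor@7
After 2 (delete_current): list=[8, 4, 5] cursor@8
After 3 (delete_current): list=[4, 5] cursor@4
After 4 (next): list=[4, 5] cursor@5
After 5 (delete_current): list=[4] cursor@4
After 6 (insert_after(28)): list=[4, 28] cursor@4
After 7 (delete_current): list=[28] cursor@28
After 8 (prev): list=[28] cursor@28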